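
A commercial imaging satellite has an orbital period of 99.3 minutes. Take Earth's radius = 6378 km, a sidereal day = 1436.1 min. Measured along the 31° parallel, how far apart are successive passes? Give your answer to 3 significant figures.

T = 99.3 min = 5958.0 s.
Node shift per orbit = (5958.0/86166) × 360° = 24.89°.
Equatorial spacing = 24.89 × 111.3 km/° = 2771 km.
At 31° latitude, spacing = 2771 × cos(31°) = 2375 km.

2380 km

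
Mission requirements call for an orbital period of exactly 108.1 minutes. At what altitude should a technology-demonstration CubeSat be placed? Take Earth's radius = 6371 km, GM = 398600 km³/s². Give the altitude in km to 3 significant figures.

T = 108.1 min = 6486.0 s.
From T = 2π√(a³/μ): a = (μ T²/4π²)^(1/3) = (398600 × 6486.0² / 4π²)^(1/3) = 7517 km.
Altitude h = a − R = 7517 − 6371 = 1146 km.

1150 km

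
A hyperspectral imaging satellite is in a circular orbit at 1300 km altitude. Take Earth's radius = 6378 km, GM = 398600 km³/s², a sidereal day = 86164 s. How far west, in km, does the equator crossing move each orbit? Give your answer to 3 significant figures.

3110 km

Semi-major axis a = 6378 + 1300 = 7678 km. Period T = 2π√(a³/μ) = 2π√(7678³/398600) = 6695.5 s = 111.59 min.
During one orbit Earth rotates (6695.5 / 86164) × 360° = 27.97°.
At the equator that is 27.97° × (2π·6378/360) km/° = 27.97 × 111.3 = 3114 km.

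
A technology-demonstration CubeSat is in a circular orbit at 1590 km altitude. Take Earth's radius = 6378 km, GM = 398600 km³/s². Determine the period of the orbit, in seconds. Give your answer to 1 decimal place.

7078.4 seconds

Semi-major axis a = 6378 + 1590 = 7968 km. Period T = 2π√(a³/μ) = 2π√(7968³/398600) = 7078.4 s = 117.97 min.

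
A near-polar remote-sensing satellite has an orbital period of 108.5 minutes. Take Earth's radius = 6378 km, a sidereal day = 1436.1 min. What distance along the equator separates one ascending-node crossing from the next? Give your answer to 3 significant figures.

3030 km

T = 108.5 min = 6510.0 s.
During one orbit Earth rotates (6510.0 / 86166) × 360° = 27.20°.
At the equator that is 27.20° × (2π·6378/360) km/° = 27.20 × 111.3 = 3028 km.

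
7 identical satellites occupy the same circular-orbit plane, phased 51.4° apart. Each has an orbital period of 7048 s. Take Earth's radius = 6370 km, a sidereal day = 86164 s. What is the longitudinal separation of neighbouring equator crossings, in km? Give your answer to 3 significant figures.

468 km

Single-satellite node shift = (7048.0/86164) × 360° = 29.45°.
With 7 satellites evenly phased, successive equator crossings are 29.45/7 = 4.207° apart.
That is 4.207 × 111.2 = 468 km at the equator.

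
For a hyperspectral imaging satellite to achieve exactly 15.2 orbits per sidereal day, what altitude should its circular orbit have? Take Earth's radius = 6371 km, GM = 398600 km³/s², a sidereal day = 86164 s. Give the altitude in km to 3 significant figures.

Required period T = 86164 / 15.2 = 5668.7 s.
From T = 2π√(a³/μ): a = (μ T²/4π²)^(1/3) = (398600 × 5668.7² / 4π²)^(1/3) = 6871 km.
Altitude h = a − R = 6871 − 6371 = 500 km.

500 km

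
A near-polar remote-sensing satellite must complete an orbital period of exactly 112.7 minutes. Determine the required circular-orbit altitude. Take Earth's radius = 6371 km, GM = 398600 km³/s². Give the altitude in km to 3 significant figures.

1360 km

T = 112.7 min = 6762.0 s.
From T = 2π√(a³/μ): a = (μ T²/4π²)^(1/3) = (398600 × 6762.0² / 4π²)^(1/3) = 7729 km.
Altitude h = a − R = 7729 − 6371 = 1358 km.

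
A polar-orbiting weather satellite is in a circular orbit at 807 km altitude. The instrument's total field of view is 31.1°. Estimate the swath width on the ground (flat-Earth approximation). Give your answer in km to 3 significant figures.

Half-angle = 31.1°/2 = 15.55°.
Swath width ≈ 2h·tan(θ/2) = 2 × 807 × tan(15.55°) = 449.1 km.

449 km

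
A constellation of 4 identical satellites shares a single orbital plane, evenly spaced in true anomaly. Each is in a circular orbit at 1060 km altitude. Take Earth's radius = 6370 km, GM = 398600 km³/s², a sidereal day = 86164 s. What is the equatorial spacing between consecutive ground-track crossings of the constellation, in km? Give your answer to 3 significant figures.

Semi-major axis a = 6370 + 1060 = 7430 km. Period T = 2π√(a³/μ) = 2π√(7430³/398600) = 6373.7 s = 106.23 min.
Single-satellite node shift = (6373.7/86164) × 360° = 26.63°.
With 4 satellites evenly phased, successive equator crossings are 26.63/4 = 6.657° apart.
That is 6.657 × 111.2 = 740 km at the equator.

740 km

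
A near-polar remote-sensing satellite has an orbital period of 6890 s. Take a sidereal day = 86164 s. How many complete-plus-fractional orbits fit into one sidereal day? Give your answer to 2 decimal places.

12.51

Orbits per sidereal day = 86164 / 6890.0 = 12.506.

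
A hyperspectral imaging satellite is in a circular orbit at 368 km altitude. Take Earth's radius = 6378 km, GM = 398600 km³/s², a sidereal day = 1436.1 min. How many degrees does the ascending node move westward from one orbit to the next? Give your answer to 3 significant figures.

Semi-major axis a = 6378 + 368 = 6746 km. Period T = 2π√(a³/μ) = 2π√(6746³/398600) = 5514.2 s = 91.90 min.
During one orbit Earth rotates (5514.2 / 86166) × 360° = 23.04°.

23.0°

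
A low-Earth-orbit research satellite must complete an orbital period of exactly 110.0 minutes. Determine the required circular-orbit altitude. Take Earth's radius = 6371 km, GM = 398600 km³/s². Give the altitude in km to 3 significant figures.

1230 km

T = 110.0 min = 6600.0 s.
From T = 2π√(a³/μ): a = (μ T²/4π²)^(1/3) = (398600 × 6600.0² / 4π²)^(1/3) = 7605 km.
Altitude h = a − R = 7605 − 6371 = 1234 km.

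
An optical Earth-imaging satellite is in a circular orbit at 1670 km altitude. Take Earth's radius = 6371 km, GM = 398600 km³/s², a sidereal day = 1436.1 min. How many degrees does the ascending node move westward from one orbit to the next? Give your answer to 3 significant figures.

30.0°

Semi-major axis a = 6371 + 1670 = 8041 km. Period T = 2π√(a³/μ) = 2π√(8041³/398600) = 7175.9 s = 119.60 min.
During one orbit Earth rotates (7175.9 / 86166) × 360° = 29.98°.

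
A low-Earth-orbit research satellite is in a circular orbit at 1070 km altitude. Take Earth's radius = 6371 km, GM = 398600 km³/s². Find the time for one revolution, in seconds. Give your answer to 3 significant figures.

6390 seconds

Semi-major axis a = 6371 + 1070 = 7441 km. Period T = 2π√(a³/μ) = 2π√(7441³/398600) = 6387.9 s = 106.47 min.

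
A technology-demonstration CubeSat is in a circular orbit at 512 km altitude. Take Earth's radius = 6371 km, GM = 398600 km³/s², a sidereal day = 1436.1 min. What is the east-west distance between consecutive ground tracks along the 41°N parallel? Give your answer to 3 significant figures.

1990 km

Semi-major axis a = 6371 + 512 = 6883 km. Period T = 2π√(a³/μ) = 2π√(6883³/398600) = 5683.0 s = 94.72 min.
Node shift per orbit = (5683.0/86166) × 360° = 23.74°.
Equatorial spacing = 23.74 × 111.2 km/° = 2640 km.
At 41° latitude, spacing = 2640 × cos(41°) = 1993 km.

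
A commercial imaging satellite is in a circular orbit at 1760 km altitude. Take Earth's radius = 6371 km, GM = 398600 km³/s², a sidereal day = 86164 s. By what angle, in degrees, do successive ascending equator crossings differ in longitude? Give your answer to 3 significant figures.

30.5°

Semi-major axis a = 6371 + 1760 = 8131 km. Period T = 2π√(a³/μ) = 2π√(8131³/398600) = 7296.7 s = 121.61 min.
During one orbit Earth rotates (7296.7 / 86164) × 360° = 30.49°.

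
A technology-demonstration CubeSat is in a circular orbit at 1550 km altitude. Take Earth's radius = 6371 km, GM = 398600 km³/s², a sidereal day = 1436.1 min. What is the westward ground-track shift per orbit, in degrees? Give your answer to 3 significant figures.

Semi-major axis a = 6371 + 1550 = 7921 km. Period T = 2π√(a³/μ) = 2π√(7921³/398600) = 7015.9 s = 116.93 min.
During one orbit Earth rotates (7015.9 / 86166) × 360° = 29.31°.

29.3°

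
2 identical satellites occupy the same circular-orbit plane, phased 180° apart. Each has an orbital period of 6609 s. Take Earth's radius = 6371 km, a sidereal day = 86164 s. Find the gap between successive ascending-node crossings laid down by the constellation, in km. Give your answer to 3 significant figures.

1540 km

Single-satellite node shift = (6609.0/86164) × 360° = 27.61°.
With 2 satellites evenly phased, successive equator crossings are 27.61/2 = 13.806° apart.
That is 13.806 × 111.2 = 1535 km at the equator.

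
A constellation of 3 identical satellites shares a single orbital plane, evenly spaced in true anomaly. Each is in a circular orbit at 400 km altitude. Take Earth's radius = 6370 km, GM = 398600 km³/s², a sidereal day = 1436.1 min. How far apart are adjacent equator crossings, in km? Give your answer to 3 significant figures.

858 km

Semi-major axis a = 6370 + 400 = 6770 km. Period T = 2π√(a³/μ) = 2π√(6770³/398600) = 5543.6 s = 92.39 min.
Single-satellite node shift = (5543.6/86166) × 360° = 23.16°.
With 3 satellites evenly phased, successive equator crossings are 23.16/3 = 7.720° apart.
That is 7.720 × 111.2 = 858 km at the equator.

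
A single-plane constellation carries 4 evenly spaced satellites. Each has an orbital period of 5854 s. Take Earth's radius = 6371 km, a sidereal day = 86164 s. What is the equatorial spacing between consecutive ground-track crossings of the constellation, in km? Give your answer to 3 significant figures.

Single-satellite node shift = (5854.0/86164) × 360° = 24.46°.
With 4 satellites evenly phased, successive equator crossings are 24.46/4 = 6.115° apart.
That is 6.115 × 111.2 = 680 km at the equator.

680 km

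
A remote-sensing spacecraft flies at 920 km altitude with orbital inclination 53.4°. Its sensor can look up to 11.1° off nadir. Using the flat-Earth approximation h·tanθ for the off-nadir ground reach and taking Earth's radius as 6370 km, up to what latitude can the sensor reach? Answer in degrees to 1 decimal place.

55.0°

For a prograde orbit the ground track reaches latitude ±i = ±53.4°.
Sensor half-swath on the ground ≈ 920·tan(11.1°) = 180 km = 1.62° of latitude.
Maximum observable latitude ≈ 53.4 + 1.62 = 55.0°.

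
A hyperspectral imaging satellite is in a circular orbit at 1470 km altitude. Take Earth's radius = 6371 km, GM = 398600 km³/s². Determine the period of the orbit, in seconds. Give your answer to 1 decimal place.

Semi-major axis a = 6371 + 1470 = 7841 km. Period T = 2π√(a³/μ) = 2π√(7841³/398600) = 6909.8 s = 115.16 min.

6909.8 seconds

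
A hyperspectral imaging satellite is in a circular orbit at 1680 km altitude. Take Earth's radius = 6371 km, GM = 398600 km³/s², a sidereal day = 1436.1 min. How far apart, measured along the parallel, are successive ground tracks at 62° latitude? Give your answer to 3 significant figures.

1570 km

Semi-major axis a = 6371 + 1680 = 8051 km. Period T = 2π√(a³/μ) = 2π√(8051³/398600) = 7189.3 s = 119.82 min.
Node shift per orbit = (7189.3/86166) × 360° = 30.04°.
Equatorial spacing = 30.04 × 111.2 km/° = 3340 km.
At 62° latitude, spacing = 3340 × cos(62°) = 1568 km.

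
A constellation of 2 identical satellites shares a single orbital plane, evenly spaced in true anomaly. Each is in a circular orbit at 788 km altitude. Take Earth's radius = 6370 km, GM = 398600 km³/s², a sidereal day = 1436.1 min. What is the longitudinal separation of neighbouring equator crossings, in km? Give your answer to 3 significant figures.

Semi-major axis a = 6370 + 788 = 7158 km. Period T = 2π√(a³/μ) = 2π√(7158³/398600) = 6027.0 s = 100.45 min.
Single-satellite node shift = (6027.0/86166) × 360° = 25.18°.
With 2 satellites evenly phased, successive equator crossings are 25.18/2 = 12.590° apart.
That is 12.590 × 111.2 = 1400 km at the equator.

1400 km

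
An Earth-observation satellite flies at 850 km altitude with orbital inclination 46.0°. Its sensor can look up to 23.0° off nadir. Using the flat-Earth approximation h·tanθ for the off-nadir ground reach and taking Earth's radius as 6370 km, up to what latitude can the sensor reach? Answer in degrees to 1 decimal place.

49.2°

For a prograde orbit the ground track reaches latitude ±i = ±46.0°.
Sensor half-swath on the ground ≈ 850·tan(23.0°) = 361 km = 3.25° of latitude.
Maximum observable latitude ≈ 46.0 + 3.25 = 49.2°.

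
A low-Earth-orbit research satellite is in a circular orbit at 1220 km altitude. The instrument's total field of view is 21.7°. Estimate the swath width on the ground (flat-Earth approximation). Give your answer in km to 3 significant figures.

468 km

Half-angle = 21.7°/2 = 10.85°.
Swath width ≈ 2h·tan(θ/2) = 2 × 1220 × tan(10.85°) = 467.7 km.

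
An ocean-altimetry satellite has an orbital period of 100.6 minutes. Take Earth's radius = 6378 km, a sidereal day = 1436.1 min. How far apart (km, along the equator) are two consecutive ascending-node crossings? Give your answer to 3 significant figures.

T = 100.6 min = 6036.0 s.
During one orbit Earth rotates (6036.0 / 86166) × 360° = 25.22°.
At the equator that is 25.22° × (2π·6378/360) km/° = 25.22 × 111.3 = 2807 km.

2810 km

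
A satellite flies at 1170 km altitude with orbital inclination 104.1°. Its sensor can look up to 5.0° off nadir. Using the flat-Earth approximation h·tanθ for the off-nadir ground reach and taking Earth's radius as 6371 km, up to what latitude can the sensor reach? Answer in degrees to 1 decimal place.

76.8°

Retrograde orbit: the ground track reaches ±(180° − i) = ±(180 − 104.1) = ±75.9°.
Sensor half-swath on the ground ≈ 1170·tan(5.0°) = 102 km = 0.92° of latitude.
Maximum observable latitude ≈ 75.9 + 0.92 = 76.8°.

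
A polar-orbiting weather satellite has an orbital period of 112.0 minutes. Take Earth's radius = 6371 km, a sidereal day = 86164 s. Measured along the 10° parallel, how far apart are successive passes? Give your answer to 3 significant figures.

3070 km

T = 112.0 min = 6720.0 s.
Node shift per orbit = (6720.0/86164) × 360° = 28.08°.
Equatorial spacing = 28.08 × 111.2 km/° = 3122 km.
At 10° latitude, spacing = 3122 × cos(10°) = 3075 km.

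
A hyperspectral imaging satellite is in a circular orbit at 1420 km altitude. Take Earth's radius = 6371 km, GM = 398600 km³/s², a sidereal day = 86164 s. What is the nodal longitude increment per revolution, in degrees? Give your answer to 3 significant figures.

28.6°

Semi-major axis a = 6371 + 1420 = 7791 km. Period T = 2π√(a³/μ) = 2π√(7791³/398600) = 6843.9 s = 114.06 min.
During one orbit Earth rotates (6843.9 / 86164) × 360° = 28.59°.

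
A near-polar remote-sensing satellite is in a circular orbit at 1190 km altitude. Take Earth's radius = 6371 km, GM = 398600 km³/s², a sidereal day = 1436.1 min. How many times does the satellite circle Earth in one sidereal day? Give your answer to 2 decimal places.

13.17

Semi-major axis a = 6371 + 1190 = 7561 km. Period T = 2π√(a³/μ) = 2π√(7561³/398600) = 6543.0 s = 109.05 min.
Orbits per sidereal day = 86166 / 6543.0 = 13.169.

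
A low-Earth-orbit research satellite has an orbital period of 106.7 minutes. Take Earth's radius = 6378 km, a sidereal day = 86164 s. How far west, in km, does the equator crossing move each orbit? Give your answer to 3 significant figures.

2980 km

T = 106.7 min = 6402.0 s.
During one orbit Earth rotates (6402.0 / 86164) × 360° = 26.75°.
At the equator that is 26.75° × (2π·6378/360) km/° = 26.75 × 111.3 = 2978 km.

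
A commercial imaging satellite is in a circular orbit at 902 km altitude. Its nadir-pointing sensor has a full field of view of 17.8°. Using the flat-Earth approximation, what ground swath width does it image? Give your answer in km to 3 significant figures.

282 km

Half-angle = 17.8°/2 = 8.9°.
Swath width ≈ 2h·tan(θ/2) = 2 × 902 × tan(8.9°) = 282.5 km.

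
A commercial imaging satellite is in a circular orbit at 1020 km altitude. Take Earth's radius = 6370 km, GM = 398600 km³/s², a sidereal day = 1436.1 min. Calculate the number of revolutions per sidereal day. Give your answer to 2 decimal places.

Semi-major axis a = 6370 + 1020 = 7390 km. Period T = 2π√(a³/μ) = 2π√(7390³/398600) = 6322.3 s = 105.37 min.
Orbits per sidereal day = 86166 / 6322.3 = 13.629.

13.63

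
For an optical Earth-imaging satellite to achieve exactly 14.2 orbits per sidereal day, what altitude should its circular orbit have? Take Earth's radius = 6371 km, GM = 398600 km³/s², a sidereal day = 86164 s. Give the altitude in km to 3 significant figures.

Required period T = 86164 / 14.2 = 6067.9 s.
From T = 2π√(a³/μ): a = (μ T²/4π²)^(1/3) = (398600 × 6067.9² / 4π²)^(1/3) = 7190 km.
Altitude h = a − R = 7190 − 6371 = 819 km.

819 km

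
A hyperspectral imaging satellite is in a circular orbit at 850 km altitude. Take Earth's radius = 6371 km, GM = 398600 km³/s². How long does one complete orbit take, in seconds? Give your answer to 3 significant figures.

Semi-major axis a = 6371 + 850 = 7221 km. Period T = 2π√(a³/μ) = 2π√(7221³/398600) = 6106.7 s = 101.78 min.

6110 seconds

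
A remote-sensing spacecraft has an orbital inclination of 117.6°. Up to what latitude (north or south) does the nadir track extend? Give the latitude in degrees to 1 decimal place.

62.4°

Retrograde orbit: the ground track reaches ±(180° − i) = ±(180 − 117.6) = ±62.4°.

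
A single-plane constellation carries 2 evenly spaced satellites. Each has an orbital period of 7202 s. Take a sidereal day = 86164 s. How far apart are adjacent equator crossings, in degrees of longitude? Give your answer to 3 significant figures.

Single-satellite node shift = (7202.0/86164) × 360° = 30.09°.
With 2 satellites evenly phased, successive equator crossings are 30.09/2 = 15.045° apart.

15.0°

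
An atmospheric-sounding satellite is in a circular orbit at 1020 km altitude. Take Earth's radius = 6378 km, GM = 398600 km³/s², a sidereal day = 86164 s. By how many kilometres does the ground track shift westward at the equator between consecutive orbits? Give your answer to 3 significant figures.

Semi-major axis a = 6378 + 1020 = 7398 km. Period T = 2π√(a³/μ) = 2π√(7398³/398600) = 6332.6 s = 105.54 min.
During one orbit Earth rotates (6332.6 / 86164) × 360° = 26.46°.
At the equator that is 26.46° × (2π·6378/360) km/° = 26.46 × 111.3 = 2945 km.

2950 km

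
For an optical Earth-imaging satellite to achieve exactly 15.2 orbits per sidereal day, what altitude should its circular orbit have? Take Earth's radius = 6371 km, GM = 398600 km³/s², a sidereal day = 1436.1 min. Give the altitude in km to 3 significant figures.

501 km

Required period T = 86166 / 15.2 = 5668.8 s.
From T = 2π√(a³/μ): a = (μ T²/4π²)^(1/3) = (398600 × 5668.8² / 4π²)^(1/3) = 6872 km.
Altitude h = a − R = 6872 − 6371 = 501 km.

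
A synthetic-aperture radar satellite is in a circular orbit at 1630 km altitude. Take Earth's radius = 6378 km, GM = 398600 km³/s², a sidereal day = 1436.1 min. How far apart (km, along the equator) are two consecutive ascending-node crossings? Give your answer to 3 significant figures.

Semi-major axis a = 6378 + 1630 = 8008 km. Period T = 2π√(a³/μ) = 2π√(8008³/398600) = 7131.8 s = 118.86 min.
During one orbit Earth rotates (7131.8 / 86166) × 360° = 29.80°.
At the equator that is 29.80° × (2π·6378/360) km/° = 29.80 × 111.3 = 3317 km.

3320 km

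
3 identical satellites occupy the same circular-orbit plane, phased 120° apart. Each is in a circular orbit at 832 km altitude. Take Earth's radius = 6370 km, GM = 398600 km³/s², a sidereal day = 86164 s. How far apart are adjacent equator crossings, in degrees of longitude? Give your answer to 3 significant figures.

8.47°

Semi-major axis a = 6370 + 832 = 7202 km. Period T = 2π√(a³/μ) = 2π√(7202³/398600) = 6082.6 s = 101.38 min.
Single-satellite node shift = (6082.6/86164) × 360° = 25.41°.
With 3 satellites evenly phased, successive equator crossings are 25.41/3 = 8.471° apart.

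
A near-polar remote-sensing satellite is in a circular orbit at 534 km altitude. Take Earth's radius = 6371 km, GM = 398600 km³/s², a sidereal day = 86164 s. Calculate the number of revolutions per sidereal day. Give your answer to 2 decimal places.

15.09

Semi-major axis a = 6371 + 534 = 6905 km. Period T = 2π√(a³/μ) = 2π√(6905³/398600) = 5710.3 s = 95.17 min.
Orbits per sidereal day = 86164 / 5710.3 = 15.089.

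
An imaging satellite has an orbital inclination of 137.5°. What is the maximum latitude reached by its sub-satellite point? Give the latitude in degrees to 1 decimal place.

42.5°

Retrograde orbit: the ground track reaches ±(180° − i) = ±(180 − 137.5) = ±42.5°.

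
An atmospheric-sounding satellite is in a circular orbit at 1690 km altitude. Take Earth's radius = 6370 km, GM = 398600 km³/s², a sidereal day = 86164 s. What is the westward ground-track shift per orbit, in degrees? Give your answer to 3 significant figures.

Semi-major axis a = 6370 + 1690 = 8060 km. Period T = 2π√(a³/μ) = 2π√(8060³/398600) = 7201.3 s = 120.02 min.
During one orbit Earth rotates (7201.3 / 86164) × 360° = 30.09°.

30.1°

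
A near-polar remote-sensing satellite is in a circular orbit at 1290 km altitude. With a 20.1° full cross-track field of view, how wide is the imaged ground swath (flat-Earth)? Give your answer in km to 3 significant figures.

Half-angle = 20.1°/2 = 10.05°.
Swath width ≈ 2h·tan(θ/2) = 2 × 1290 × tan(10.05°) = 457.2 km.

457 km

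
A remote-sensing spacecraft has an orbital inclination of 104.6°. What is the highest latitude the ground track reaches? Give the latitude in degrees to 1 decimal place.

75.4°

Retrograde orbit: the ground track reaches ±(180° − i) = ±(180 − 104.6) = ±75.4°.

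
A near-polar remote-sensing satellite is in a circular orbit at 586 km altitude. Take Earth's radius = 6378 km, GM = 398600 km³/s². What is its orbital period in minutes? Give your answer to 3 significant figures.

96.4 min

Semi-major axis a = 6378 + 586 = 6964 km. Period T = 2π√(a³/μ) = 2π√(6964³/398600) = 5783.6 s = 96.39 min.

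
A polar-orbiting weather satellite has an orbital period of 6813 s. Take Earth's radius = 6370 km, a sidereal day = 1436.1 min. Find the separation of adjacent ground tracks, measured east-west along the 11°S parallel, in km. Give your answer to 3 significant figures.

3110 km

Node shift per orbit = (6813.0/86166) × 360° = 28.46°.
Equatorial spacing = 28.46 × 111.2 km/° = 3165 km.
At 11° latitude, spacing = 3165 × cos(11°) = 3106 km.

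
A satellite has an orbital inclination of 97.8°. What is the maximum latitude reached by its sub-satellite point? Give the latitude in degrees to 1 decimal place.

Retrograde orbit: the ground track reaches ±(180° − i) = ±(180 − 97.8) = ±82.2°.

82.2°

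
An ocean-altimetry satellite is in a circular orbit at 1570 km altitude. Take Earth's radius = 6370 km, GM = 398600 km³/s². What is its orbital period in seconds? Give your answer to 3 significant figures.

7040 seconds

Semi-major axis a = 6370 + 1570 = 7940 km. Period T = 2π√(a³/μ) = 2π√(7940³/398600) = 7041.1 s = 117.35 min.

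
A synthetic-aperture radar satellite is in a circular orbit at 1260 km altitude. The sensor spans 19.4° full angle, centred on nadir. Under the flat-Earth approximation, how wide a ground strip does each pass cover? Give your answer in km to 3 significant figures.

Half-angle = 19.4°/2 = 9.7°.
Swath width ≈ 2h·tan(θ/2) = 2 × 1260 × tan(9.7°) = 430.8 km.

431 km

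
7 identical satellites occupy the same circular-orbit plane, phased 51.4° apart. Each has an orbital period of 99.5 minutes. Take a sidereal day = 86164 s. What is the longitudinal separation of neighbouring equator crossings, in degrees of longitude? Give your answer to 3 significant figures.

3.56°

T = 99.5 min = 5970.0 s.
Single-satellite node shift = (5970.0/86164) × 360° = 24.94°.
With 7 satellites evenly phased, successive equator crossings are 24.94/7 = 3.563° apart.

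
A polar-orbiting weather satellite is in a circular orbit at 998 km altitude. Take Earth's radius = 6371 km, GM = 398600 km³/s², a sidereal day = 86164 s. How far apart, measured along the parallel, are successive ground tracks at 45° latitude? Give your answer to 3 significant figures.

Semi-major axis a = 6371 + 998 = 7369 km. Period T = 2π√(a³/μ) = 2π√(7369³/398600) = 6295.4 s = 104.92 min.
Node shift per orbit = (6295.4/86164) × 360° = 26.30°.
Equatorial spacing = 26.30 × 111.2 km/° = 2925 km.
At 45° latitude, spacing = 2925 × cos(45°) = 2068 km.

2070 km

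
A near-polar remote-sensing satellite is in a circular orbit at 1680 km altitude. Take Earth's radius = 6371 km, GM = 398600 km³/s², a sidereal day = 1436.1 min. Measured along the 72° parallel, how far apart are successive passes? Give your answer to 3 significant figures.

1030 km

Semi-major axis a = 6371 + 1680 = 8051 km. Period T = 2π√(a³/μ) = 2π√(8051³/398600) = 7189.3 s = 119.82 min.
Node shift per orbit = (7189.3/86166) × 360° = 30.04°.
Equatorial spacing = 30.04 × 111.2 km/° = 3340 km.
At 72° latitude, spacing = 3340 × cos(72°) = 1032 km.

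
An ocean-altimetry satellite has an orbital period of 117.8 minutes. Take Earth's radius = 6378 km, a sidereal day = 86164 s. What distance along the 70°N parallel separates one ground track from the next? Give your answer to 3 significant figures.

T = 117.8 min = 7068.0 s.
Node shift per orbit = (7068.0/86164) × 360° = 29.53°.
Equatorial spacing = 29.53 × 111.3 km/° = 3287 km.
At 70° latitude, spacing = 3287 × cos(70°) = 1124 km.

1120 km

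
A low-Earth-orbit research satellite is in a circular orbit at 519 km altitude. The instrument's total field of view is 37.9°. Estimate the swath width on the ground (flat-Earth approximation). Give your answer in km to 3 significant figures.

356 km

Half-angle = 37.9°/2 = 18.95°.
Swath width ≈ 2h·tan(θ/2) = 2 × 519 × tan(18.95°) = 356.4 km.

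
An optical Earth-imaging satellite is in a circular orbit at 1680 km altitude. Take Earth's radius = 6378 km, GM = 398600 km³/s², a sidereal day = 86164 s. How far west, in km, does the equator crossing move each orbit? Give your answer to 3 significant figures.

3350 km

Semi-major axis a = 6378 + 1680 = 8058 km. Period T = 2π√(a³/μ) = 2π√(8058³/398600) = 7198.7 s = 119.98 min.
During one orbit Earth rotates (7198.7 / 86164) × 360° = 30.08°.
At the equator that is 30.08° × (2π·6378/360) km/° = 30.08 × 111.3 = 3348 km.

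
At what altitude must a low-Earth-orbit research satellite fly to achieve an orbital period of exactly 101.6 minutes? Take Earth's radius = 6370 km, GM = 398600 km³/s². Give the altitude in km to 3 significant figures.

843 km

T = 101.6 min = 6096.0 s.
From T = 2π√(a³/μ): a = (μ T²/4π²)^(1/3) = (398600 × 6096.0² / 4π²)^(1/3) = 7213 km.
Altitude h = a − R = 7213 − 6370 = 843 km.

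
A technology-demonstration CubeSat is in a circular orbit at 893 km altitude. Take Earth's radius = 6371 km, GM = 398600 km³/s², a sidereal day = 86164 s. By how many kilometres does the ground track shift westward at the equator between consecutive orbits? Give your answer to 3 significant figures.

2860 km

Semi-major axis a = 6371 + 893 = 7264 km. Period T = 2π√(a³/μ) = 2π√(7264³/398600) = 6161.3 s = 102.69 min.
During one orbit Earth rotates (6161.3 / 86164) × 360° = 25.74°.
At the equator that is 25.74° × (2π·6371/360) km/° = 25.74 × 111.2 = 2862 km.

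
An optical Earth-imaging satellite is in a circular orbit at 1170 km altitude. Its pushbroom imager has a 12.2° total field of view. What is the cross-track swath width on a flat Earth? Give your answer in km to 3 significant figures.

Half-angle = 12.2°/2 = 6.1°.
Swath width ≈ 2h·tan(θ/2) = 2 × 1170 × tan(6.1°) = 250.1 km.

250 km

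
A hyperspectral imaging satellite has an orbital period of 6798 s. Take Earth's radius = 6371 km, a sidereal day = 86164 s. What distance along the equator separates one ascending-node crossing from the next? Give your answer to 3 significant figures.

During one orbit Earth rotates (6798.0 / 86164) × 360° = 28.40°.
At the equator that is 28.40° × (2π·6371/360) km/° = 28.40 × 111.2 = 3158 km.

3160 km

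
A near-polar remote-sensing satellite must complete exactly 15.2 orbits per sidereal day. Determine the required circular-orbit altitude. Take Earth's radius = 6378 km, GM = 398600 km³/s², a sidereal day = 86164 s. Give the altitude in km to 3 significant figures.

Required period T = 86164 / 15.2 = 5668.7 s.
From T = 2π√(a³/μ): a = (μ T²/4π²)^(1/3) = (398600 × 5668.7² / 4π²)^(1/3) = 6871 km.
Altitude h = a − R = 6871 − 6378 = 493 km.

493 km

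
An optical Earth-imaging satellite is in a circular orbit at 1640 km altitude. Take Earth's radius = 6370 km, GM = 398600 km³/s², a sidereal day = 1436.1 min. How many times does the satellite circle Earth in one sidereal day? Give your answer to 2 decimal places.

12.08

Semi-major axis a = 6370 + 1640 = 8010 km. Period T = 2π√(a³/μ) = 2π√(8010³/398600) = 7134.4 s = 118.91 min.
Orbits per sidereal day = 86166 / 7134.4 = 12.077.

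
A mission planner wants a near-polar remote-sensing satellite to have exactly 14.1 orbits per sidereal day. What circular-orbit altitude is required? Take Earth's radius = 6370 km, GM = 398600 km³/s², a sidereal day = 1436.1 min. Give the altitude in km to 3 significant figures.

Required period T = 86166 / 14.1 = 6111.1 s.
From T = 2π√(a³/μ): a = (μ T²/4π²)^(1/3) = (398600 × 6111.1² / 4π²)^(1/3) = 7224 km.
Altitude h = a − R = 7224 − 6370 = 854 km.

854 km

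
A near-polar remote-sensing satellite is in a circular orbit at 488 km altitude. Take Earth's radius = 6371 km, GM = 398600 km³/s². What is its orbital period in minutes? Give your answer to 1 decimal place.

Semi-major axis a = 6371 + 488 = 6859 km. Period T = 2π√(a³/μ) = 2π√(6859³/398600) = 5653.3 s = 94.22 min.

94.2 min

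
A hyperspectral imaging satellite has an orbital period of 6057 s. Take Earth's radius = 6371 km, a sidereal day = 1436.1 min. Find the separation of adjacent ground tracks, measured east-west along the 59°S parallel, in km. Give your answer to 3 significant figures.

Node shift per orbit = (6057.0/86166) × 360° = 25.31°.
Equatorial spacing = 25.31 × 111.2 km/° = 2814 km.
At 59° latitude, spacing = 2814 × cos(59°) = 1449 km.

1450 km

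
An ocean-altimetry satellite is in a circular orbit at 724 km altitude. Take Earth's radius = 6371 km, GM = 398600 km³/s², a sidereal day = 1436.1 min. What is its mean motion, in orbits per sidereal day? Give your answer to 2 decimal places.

Semi-major axis a = 6371 + 724 = 7095 km. Period T = 2π√(a³/μ) = 2π√(7095³/398600) = 5947.6 s = 99.13 min.
Orbits per sidereal day = 86166 / 5947.6 = 14.488.

14.49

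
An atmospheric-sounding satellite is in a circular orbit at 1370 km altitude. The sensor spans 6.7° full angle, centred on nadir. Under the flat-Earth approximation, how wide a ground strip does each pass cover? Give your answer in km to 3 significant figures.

160 km

Half-angle = 6.7°/2 = 3.35°.
Swath width ≈ 2h·tan(θ/2) = 2 × 1370 × tan(3.35°) = 160.4 km.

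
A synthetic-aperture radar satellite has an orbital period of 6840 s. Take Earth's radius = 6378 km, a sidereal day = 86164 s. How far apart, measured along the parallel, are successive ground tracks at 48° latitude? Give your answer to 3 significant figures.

2130 km

Node shift per orbit = (6840.0/86164) × 360° = 28.58°.
Equatorial spacing = 28.58 × 111.3 km/° = 3181 km.
At 48° latitude, spacing = 3181 × cos(48°) = 2129 km.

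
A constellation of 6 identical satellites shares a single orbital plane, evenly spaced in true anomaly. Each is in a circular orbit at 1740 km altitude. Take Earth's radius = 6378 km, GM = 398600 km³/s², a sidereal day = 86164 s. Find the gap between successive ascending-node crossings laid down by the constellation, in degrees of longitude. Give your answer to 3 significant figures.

Semi-major axis a = 6378 + 1740 = 8118 km. Period T = 2π√(a³/μ) = 2π√(8118³/398600) = 7279.2 s = 121.32 min.
Single-satellite node shift = (7279.2/86164) × 360° = 30.41°.
With 6 satellites evenly phased, successive equator crossings are 30.41/6 = 5.069° apart.

5.07°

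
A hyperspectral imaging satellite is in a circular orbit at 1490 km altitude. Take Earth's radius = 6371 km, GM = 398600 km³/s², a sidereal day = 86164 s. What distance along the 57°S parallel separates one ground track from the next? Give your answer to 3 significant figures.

1760 km

Semi-major axis a = 6371 + 1490 = 7861 km. Period T = 2π√(a³/μ) = 2π√(7861³/398600) = 6936.3 s = 115.61 min.
Node shift per orbit = (6936.3/86164) × 360° = 28.98°.
Equatorial spacing = 28.98 × 111.2 km/° = 3222 km.
At 57° latitude, spacing = 3222 × cos(57°) = 1755 km.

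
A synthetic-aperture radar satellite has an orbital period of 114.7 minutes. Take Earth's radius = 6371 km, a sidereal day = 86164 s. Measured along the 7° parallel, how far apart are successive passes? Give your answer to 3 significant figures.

3170 km

T = 114.7 min = 6882.0 s.
Node shift per orbit = (6882.0/86164) × 360° = 28.75°.
Equatorial spacing = 28.75 × 111.2 km/° = 3197 km.
At 7° latitude, spacing = 3197 × cos(7°) = 3173 km.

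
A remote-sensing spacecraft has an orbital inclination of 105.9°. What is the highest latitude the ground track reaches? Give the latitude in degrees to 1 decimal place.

Retrograde orbit: the ground track reaches ±(180° − i) = ±(180 − 105.9) = ±74.1°.

74.1°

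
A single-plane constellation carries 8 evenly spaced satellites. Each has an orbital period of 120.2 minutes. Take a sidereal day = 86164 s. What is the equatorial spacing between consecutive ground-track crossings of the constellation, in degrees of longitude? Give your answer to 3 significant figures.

3.77°

T = 120.2 min = 7212.0 s.
Single-satellite node shift = (7212.0/86164) × 360° = 30.13°.
With 8 satellites evenly phased, successive equator crossings are 30.13/8 = 3.767° apart.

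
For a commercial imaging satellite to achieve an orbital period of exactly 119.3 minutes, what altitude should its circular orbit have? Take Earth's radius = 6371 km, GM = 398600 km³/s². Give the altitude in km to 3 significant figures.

T = 119.3 min = 7158.0 s.
From T = 2π√(a³/μ): a = (μ T²/4π²)^(1/3) = (398600 × 7158.0² / 4π²)^(1/3) = 8028 km.
Altitude h = a − R = 8028 − 6371 = 1657 km.

1660 km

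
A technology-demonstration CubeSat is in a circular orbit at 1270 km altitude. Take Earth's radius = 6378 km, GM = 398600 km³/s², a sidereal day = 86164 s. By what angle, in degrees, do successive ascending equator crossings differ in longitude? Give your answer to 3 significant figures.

27.8°

Semi-major axis a = 6378 + 1270 = 7648 km. Period T = 2π√(a³/μ) = 2π√(7648³/398600) = 6656.3 s = 110.94 min.
During one orbit Earth rotates (6656.3 / 86164) × 360° = 27.81°.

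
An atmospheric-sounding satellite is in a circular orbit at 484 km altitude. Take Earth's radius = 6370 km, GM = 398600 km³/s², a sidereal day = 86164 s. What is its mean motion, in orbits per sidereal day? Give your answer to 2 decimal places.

15.26

Semi-major axis a = 6370 + 484 = 6854 km. Period T = 2π√(a³/μ) = 2π√(6854³/398600) = 5647.1 s = 94.12 min.
Orbits per sidereal day = 86164 / 5647.1 = 15.258.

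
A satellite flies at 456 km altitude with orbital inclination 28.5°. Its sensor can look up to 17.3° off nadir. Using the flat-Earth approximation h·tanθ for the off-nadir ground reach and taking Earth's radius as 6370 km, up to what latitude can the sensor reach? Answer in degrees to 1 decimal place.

29.8°

For a prograde orbit the ground track reaches latitude ±i = ±28.5°.
Sensor half-swath on the ground ≈ 456·tan(17.3°) = 142 km = 1.28° of latitude.
Maximum observable latitude ≈ 28.5 + 1.28 = 29.8°.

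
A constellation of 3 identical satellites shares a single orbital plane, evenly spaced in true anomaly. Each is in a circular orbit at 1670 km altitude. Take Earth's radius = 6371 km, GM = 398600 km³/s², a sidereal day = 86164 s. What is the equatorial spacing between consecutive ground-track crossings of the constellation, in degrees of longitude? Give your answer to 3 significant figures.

Semi-major axis a = 6371 + 1670 = 8041 km. Period T = 2π√(a³/μ) = 2π√(8041³/398600) = 7175.9 s = 119.60 min.
Single-satellite node shift = (7175.9/86164) × 360° = 29.98°.
With 3 satellites evenly phased, successive equator crossings are 29.98/3 = 9.994° apart.

9.99°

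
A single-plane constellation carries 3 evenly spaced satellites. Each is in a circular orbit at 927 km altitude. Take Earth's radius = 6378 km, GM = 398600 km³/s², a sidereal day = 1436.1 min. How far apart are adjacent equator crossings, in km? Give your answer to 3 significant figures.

Semi-major axis a = 6378 + 927 = 7305 km. Period T = 2π√(a³/μ) = 2π√(7305³/398600) = 6213.6 s = 103.56 min.
Single-satellite node shift = (6213.6/86166) × 360° = 25.96°.
With 3 satellites evenly phased, successive equator crossings are 25.96/3 = 8.653° apart.
That is 8.653 × 111.3 = 963 km at the equator.

963 km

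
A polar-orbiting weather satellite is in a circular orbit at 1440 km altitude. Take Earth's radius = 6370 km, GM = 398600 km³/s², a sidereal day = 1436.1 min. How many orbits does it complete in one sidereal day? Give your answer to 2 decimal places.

12.54

Semi-major axis a = 6370 + 1440 = 7810 km. Period T = 2π√(a³/μ) = 2π√(7810³/398600) = 6868.9 s = 114.48 min.
Orbits per sidereal day = 86166 / 6868.9 = 12.544.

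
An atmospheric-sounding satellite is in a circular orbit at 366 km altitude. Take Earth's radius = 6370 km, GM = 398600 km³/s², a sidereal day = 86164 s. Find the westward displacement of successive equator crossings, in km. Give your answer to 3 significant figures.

2560 km

Semi-major axis a = 6370 + 366 = 6736 km. Period T = 2π√(a³/μ) = 2π√(6736³/398600) = 5501.9 s = 91.70 min.
During one orbit Earth rotates (5501.9 / 86164) × 360° = 22.99°.
At the equator that is 22.99° × (2π·6370/360) km/° = 22.99 × 111.2 = 2556 km.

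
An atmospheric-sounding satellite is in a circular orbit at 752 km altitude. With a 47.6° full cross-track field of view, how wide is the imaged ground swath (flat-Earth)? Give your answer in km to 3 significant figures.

Half-angle = 47.6°/2 = 23.8°.
Swath width ≈ 2h·tan(θ/2) = 2 × 752 × tan(23.8°) = 663.3 km.

663 km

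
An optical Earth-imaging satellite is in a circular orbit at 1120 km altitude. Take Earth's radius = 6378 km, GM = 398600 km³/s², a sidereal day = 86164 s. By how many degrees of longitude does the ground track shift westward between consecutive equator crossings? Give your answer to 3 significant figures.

27.0°

Semi-major axis a = 6378 + 1120 = 7498 km. Period T = 2π√(a³/μ) = 2π√(7498³/398600) = 6461.4 s = 107.69 min.
During one orbit Earth rotates (6461.4 / 86164) × 360° = 27.00°.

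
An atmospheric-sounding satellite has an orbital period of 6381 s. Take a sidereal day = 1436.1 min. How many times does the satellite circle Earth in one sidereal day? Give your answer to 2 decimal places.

Orbits per sidereal day = 86166 / 6381.0 = 13.504.

13.50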